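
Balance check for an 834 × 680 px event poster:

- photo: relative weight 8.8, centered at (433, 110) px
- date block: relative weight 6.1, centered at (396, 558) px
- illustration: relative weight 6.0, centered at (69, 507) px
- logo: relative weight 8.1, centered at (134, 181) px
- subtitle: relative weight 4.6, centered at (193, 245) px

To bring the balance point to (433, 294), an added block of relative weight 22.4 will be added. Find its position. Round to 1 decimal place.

(698.0, 288.3)

After adding the added block, total weight = 8.8 + 6.1 + 6.0 + 8.1 + 4.6 + 22.4 = 56.0.
x: need Σw·x = 56.0·433 = 24248.0. Existing = 8.8·433 + 6.1·396 + 6.0·69 + 8.1·134 + 4.6·193 = 8613.2. Remainder 15634.8 / 22.4 ≈ 697.98.
y: need Σw·y = 56.0·294 = 16464.0. Existing = 8.8·110 + 6.1·558 + 6.0·507 + 8.1·181 + 4.6·245 = 10006.9. Remainder 6457.1 / 22.4 ≈ 288.26.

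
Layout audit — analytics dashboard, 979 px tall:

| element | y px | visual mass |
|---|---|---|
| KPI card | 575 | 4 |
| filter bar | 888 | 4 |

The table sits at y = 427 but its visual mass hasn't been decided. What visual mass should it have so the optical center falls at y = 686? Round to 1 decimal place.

w ≈ 1.4

Known weights sum to 4 + 4 = 8; their moment is 4·575 + 4·888 = 5852.
For the centroid to hit 686: (5852 + w·427) / (8 + w) = 686.
Solving: w = (686·8 − 5852) / (427 − 686) = -364 / -259 ≈ 1.41.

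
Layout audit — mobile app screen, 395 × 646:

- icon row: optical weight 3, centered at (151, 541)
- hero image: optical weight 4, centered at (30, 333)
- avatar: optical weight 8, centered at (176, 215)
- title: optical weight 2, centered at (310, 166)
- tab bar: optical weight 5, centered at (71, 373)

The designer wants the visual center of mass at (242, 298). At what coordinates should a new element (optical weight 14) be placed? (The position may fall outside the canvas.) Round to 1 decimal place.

(411.1, 275.4)

New total weight: (3 + 4 + 8 + 2 + 5) + 14 = 36.
x: need Σw·x = 36·242 = 8712. Existing = 3·151 + 4·30 + 8·176 + 2·310 + 5·71 = 2956. Remainder 5756 / 14 ≈ 411.14.
y: need Σw·y = 36·298 = 10728. Existing = 3·541 + 4·333 + 8·215 + 2·166 + 5·373 = 6872. Remainder 3856 / 14 ≈ 275.43.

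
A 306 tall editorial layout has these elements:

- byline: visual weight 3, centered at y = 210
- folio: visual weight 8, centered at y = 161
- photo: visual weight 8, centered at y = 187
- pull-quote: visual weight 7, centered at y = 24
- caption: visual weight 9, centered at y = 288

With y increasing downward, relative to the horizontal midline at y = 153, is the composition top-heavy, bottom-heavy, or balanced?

Total weight = 3 + 8 + 8 + 7 + 9 = 35.
Σw·y = 3·210 + 8·161 + 8·187 + 7·24 + 9·288 = 6174, so ȳ = 6174/35 ≈ 176.40.
176.4 lies below (larger y than) the midline 153, so the layout is bottom-heavy.

bottom-heavy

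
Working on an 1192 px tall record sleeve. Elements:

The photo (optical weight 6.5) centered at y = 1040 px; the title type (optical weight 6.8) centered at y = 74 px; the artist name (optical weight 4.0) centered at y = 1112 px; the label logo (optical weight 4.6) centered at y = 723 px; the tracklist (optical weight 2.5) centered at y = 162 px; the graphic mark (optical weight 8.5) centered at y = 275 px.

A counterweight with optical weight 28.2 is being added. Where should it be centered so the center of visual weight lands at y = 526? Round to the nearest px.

New total weight: (6.5 + 6.8 + 4.0 + 4.6 + 2.5 + 8.5) + 28.2 = 61.1.
y: target moment 61.1×526 = 32138.6; current 6.5·1040 + 6.8·74 + 4.0·1112 + 4.6·723 + 2.5·162 + 8.5·275 = 17779.5; the counterweight supplies 14359.1, so y = 14359.1/28.2 ≈ 509.19.

y ≈ 509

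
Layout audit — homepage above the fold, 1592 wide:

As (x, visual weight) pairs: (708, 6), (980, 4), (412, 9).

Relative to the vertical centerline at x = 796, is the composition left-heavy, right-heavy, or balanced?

left-heavy

Σw = 6 + 4 + 9 = 19.
x: (6·708 + 4·980 + 9·412) / 19 = 11876 / 19 ≈ 625.05
625.1 lies left of the midline 796, so the layout is left-heavy.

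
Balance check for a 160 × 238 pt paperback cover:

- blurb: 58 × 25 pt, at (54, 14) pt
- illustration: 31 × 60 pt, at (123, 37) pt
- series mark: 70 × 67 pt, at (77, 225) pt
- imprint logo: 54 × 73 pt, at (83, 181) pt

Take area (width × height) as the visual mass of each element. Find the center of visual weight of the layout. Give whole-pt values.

Taking area as weight: blurb 58·25 = 1450, illustration 31·60 = 1860, series mark 70·67 = 4690, imprint logo 54·73 = 3942. Sum 11942.
x-moment: 1450·54 + 1860·123 + 4690·77 + 3942·83 = 995396; centroid 995396/11942 ≈ 83.35.
y-moment: 1450·14 + 1860·37 + 4690·225 + 3942·181 = 1857872; centroid 1857872/11942 ≈ 155.57.

(83, 156)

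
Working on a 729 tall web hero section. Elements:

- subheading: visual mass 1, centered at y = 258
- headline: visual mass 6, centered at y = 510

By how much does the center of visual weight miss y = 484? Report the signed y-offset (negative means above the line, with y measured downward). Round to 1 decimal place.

Total weight = 1 + 6 = 7.
y: (1·258 + 6·510) / 7 = 3318 / 7 ≈ 474.00
Against y = 484, that's 474.00 − 484 = -10.00.

≈ -10.0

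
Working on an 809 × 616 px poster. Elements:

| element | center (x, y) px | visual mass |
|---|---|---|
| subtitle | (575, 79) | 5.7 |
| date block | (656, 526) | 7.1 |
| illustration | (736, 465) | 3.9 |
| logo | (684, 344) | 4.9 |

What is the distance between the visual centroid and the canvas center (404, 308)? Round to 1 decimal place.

Σw = 5.7 + 7.1 + 3.9 + 4.9 = 21.6.
x: (5.7·575 + 7.1·656 + 3.9·736 + 4.9·684) / 21.6 = 14157.1 / 21.6 ≈ 655.42
y: (5.7·79 + 7.1·526 + 3.9·465 + 4.9·344) / 21.6 = 7684.0 / 21.6 ≈ 355.74
Offset from (404, 308): Δx ≈ 251.42, Δy ≈ 47.74; distance = √(Δx² + Δy²) ≈ 255.91.

≈ 255.9 px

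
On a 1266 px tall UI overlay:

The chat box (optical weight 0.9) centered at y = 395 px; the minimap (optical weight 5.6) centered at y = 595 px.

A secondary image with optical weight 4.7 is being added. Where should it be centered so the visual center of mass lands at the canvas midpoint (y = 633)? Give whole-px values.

y ≈ 724

After adding the secondary image, total weight = 0.9 + 5.6 + 4.7 = 11.2.
y: target moment 11.2×633 = 7089.6; current 0.9·395 + 5.6·595 = 3687.5; the secondary image supplies 3402.1, so y = 3402.1/4.7 ≈ 723.85.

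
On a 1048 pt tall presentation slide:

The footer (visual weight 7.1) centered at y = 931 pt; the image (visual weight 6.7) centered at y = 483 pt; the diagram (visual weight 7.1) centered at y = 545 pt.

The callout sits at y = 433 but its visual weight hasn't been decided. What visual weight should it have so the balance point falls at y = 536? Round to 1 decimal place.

w ≈ 24.4

Existing Σw = 20.9 (7.1 + 6.7 + 7.1); existing moment 7.1·931 + 6.7·483 + 7.1·545 = 13715.7.
For the centroid to hit 536: (13715.7 + w·433) / (20.9 + w) = 536.
Solving: w = (536·20.9 − 13715.7) / (433 − 536) = -2513.3 / -103 ≈ 24.40.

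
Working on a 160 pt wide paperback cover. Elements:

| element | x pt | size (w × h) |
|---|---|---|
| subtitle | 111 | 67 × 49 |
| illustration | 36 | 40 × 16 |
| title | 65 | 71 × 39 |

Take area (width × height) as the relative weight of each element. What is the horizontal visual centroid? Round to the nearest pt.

x ≈ 85

Areas → weights: subtitle 67·49 = 3283, illustration 40·16 = 640, title 71·39 = 2769; Σw = 6692.
Σw·x = 3283·111 + 640·36 + 2769·65 = 567438, so x̄ = 567438/6692 ≈ 84.79.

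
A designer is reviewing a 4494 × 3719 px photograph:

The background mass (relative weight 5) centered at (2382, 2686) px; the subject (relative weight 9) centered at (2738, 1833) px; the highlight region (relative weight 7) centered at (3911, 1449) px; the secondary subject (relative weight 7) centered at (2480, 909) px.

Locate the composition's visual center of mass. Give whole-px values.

Total weight = 5 + 9 + 7 + 7 = 28.
x-moment: 5·2382 + 9·2738 + 7·3911 + 7·2480 = 81289; centroid 81289/28 ≈ 2903.18.
y-moment: 5·2686 + 9·1833 + 7·1449 + 7·909 = 46433; centroid 46433/28 ≈ 1658.32.

(2903, 1658)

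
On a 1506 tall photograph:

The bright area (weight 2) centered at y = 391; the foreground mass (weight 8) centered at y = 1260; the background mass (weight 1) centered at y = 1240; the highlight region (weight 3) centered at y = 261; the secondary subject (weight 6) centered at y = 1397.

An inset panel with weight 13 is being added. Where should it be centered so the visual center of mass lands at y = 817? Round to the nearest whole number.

y ≈ 438

New total weight: (2 + 8 + 1 + 3 + 6) + 13 = 33.
y: need Σw·y = 33·817 = 26961. Existing = 2·391 + 8·1260 + 1·1240 + 3·261 + 6·1397 = 21267. Remainder 5694 / 13 ≈ 438.00.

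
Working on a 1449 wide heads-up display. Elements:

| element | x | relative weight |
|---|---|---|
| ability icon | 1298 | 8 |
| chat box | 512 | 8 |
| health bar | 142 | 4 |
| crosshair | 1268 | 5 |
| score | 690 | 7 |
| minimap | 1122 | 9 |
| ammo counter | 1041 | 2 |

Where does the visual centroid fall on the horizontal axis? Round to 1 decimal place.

Weights sum to 8 + 8 + 4 + 5 + 7 + 9 + 2 = 43.
x: (8·1298 + 8·512 + 4·142 + 5·1268 + 7·690 + 9·1122 + 2·1041) / 43 = 38398 / 43 ≈ 892.98

x ≈ 893.0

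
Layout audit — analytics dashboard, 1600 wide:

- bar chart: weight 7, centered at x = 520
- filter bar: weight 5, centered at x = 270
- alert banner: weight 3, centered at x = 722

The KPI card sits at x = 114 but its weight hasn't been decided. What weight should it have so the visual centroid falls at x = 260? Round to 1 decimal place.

w ≈ 22.3

Known weights sum to 7 + 5 + 3 = 15; their moment is 7·520 + 5·270 + 3·722 = 7156.
For the centroid to hit 260: (7156 + w·114) / (15 + w) = 260.
Rearranging, w·(114 − 260) = 260·15 − 7156 = -3256, so w ≈ -3256/-146 = 22.30.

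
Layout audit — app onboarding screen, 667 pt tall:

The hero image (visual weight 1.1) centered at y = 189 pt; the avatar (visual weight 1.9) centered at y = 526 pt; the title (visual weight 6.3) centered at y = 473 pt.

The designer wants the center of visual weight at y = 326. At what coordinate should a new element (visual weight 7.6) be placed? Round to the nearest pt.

y ≈ 174

With the new element, Σw becomes 1.1 + 1.9 + 6.3 + 7.6 = 16.9.
y: target moment 16.9×326 = 5509.4; current 1.1·189 + 1.9·526 + 6.3·473 = 4187.2; the new element supplies 1322.2, so y = 1322.2/7.6 ≈ 173.97.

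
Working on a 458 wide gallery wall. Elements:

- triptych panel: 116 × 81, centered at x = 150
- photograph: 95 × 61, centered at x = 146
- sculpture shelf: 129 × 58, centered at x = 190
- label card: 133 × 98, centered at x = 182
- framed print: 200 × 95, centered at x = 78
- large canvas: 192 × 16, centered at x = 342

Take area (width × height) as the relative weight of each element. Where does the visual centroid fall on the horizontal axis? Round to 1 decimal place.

Areas: triptych panel 116·81 = 9396, photograph 95·61 = 5795, sculpture shelf 129·58 = 7482, label card 133·98 = 13034, framed print 200·95 = 19000, large canvas 192·16 = 3072. Total weight = 57779.
x-moment: 9396·150 + 5795·146 + 7482·190 + 13034·182 + 19000·78 + 3072·342 = 8581862; centroid 8581862/57779 ≈ 148.53.

x ≈ 148.5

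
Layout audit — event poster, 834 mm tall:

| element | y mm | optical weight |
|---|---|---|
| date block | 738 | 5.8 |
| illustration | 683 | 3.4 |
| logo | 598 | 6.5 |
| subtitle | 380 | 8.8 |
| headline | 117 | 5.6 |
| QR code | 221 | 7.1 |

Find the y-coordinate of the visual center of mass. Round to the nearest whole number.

Total weight = 5.8 + 3.4 + 6.5 + 8.8 + 5.6 + 7.1 = 37.2.
y: (5.8·738 + 3.4·683 + 6.5·598 + 8.8·380 + 5.6·117 + 7.1·221) / 37.2 = 16057.9 / 37.2 ≈ 431.66

y ≈ 432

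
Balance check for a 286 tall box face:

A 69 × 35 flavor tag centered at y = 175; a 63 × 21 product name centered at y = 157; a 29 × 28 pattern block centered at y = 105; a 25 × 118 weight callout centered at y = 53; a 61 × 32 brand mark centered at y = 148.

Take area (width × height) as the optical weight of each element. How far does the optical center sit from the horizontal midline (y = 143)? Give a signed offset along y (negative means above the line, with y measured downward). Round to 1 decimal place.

Areas → weights: flavor tag 69·35 = 2415, product name 63·21 = 1323, pattern block 29·28 = 812, weight callout 25·118 = 2950, brand mark 61·32 = 1952; Σw = 9452.
Σw·y = 2415·175 + 1323·157 + 812·105 + 2950·53 + 1952·148 = 1160842, so ȳ = 1160842/9452 ≈ 122.81.
Difference: 122.81 − 143 ≈ -20.19.

≈ -20.2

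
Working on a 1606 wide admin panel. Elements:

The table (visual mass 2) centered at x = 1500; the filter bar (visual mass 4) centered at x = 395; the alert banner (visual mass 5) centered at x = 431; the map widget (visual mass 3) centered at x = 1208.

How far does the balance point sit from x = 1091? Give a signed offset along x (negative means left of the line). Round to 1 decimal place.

≈ -351.1

Total weight = 2 + 4 + 5 + 3 = 14.
x-moment: 2·1500 + 4·395 + 5·431 + 3·1208 = 10359; centroid 10359/14 ≈ 739.93.
Offset from x = 1091: 739.93 − 1091 ≈ -351.07.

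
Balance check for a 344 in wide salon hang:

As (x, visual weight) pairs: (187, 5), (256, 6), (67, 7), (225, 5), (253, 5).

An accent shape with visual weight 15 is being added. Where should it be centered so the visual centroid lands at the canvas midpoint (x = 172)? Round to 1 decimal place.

With the accent shape, Σw becomes 5 + 6 + 7 + 5 + 5 + 15 = 43.
Along x: (5330 + 15·x) / 43 = 172 (existing moment 5·187 + 6·256 + 7·67 + 5·225 + 5·253 = 5330) ⇒ x = (7396 − 5330) / 15 ≈ 137.73.

x ≈ 137.7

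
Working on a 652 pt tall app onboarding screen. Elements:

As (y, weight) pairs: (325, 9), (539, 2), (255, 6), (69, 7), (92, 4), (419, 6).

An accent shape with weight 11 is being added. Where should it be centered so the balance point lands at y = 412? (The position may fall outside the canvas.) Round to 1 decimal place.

y ≈ 876.5

After adding the accent shape, total weight = 9 + 2 + 6 + 7 + 4 + 6 + 11 = 45.
Along y: (8898 + 11·y) / 45 = 412 (existing moment 9·325 + 2·539 + 6·255 + 7·69 + 4·92 + 6·419 = 8898) ⇒ y = (18540 − 8898) / 11 ≈ 876.55.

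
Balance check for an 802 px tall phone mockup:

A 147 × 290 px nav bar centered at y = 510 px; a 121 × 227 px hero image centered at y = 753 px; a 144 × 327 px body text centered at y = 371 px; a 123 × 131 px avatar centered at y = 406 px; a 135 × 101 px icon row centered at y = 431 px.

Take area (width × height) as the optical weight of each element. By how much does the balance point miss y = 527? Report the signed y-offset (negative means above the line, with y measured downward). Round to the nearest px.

≈ -35 px

Areas → weights: nav bar 147·290 = 42630, hero image 121·227 = 27467, body text 144·327 = 47088, avatar 123·131 = 16113, icon row 135·101 = 13635; Σw = 146933.
Σw·y = 42630·510 + 27467·753 + 47088·371 + 16113·406 + 13635·431 = 72312162, so ȳ = 72312162/146933 ≈ 492.14.
Against y = 527, that's 492.14 − 527 = -34.86.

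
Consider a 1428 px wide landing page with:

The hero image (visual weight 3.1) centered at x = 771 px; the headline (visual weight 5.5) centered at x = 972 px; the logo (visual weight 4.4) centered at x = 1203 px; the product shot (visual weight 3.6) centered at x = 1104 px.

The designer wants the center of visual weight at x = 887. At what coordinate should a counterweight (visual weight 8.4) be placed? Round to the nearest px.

New total weight: (3.1 + 5.5 + 4.4 + 3.6) + 8.4 = 25.0.
x: target moment 25.0×887 = 22175.0; current 3.1·771 + 5.5·972 + 4.4·1203 + 3.6·1104 = 17003.7; the counterweight supplies 5171.3, so x = 5171.3/8.4 ≈ 615.63.

x ≈ 616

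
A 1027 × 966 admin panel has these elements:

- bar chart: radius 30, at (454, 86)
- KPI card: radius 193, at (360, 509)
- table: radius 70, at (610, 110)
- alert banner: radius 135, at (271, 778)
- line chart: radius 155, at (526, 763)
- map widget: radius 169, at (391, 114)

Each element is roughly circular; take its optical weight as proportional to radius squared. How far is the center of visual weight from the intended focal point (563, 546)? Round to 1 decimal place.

r² weights: bar chart 30² = 900, KPI card 193² = 37249, table 70² = 4900, alert banner 135² = 18225, line chart 155² = 24025, map widget 169² = 28561. Total = 113860.
Σw·x = 900·454 + 37249·360 + 4900·610 + 18225·271 + 24025·526 + 28561·391 = 45550716, so x̄ = 45550716/113860 ≈ 400.06.
Σw·y = 900·86 + 37249·509 + 4900·110 + 18225·778 + 24025·763 + 28561·114 = 55342220, so ȳ = 55342220/113860 ≈ 486.05.
Offset from (563, 546): Δx ≈ -162.94, Δy ≈ -59.95; distance = √(Δx² + Δy²) ≈ 173.62.

≈ 173.6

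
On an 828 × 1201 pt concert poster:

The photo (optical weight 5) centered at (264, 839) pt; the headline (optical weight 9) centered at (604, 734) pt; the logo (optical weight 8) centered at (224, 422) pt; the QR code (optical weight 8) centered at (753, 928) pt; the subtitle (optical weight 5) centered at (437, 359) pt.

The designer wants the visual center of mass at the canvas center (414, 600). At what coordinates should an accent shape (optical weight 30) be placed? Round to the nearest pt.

New total weight: (5 + 9 + 8 + 8 + 5) + 30 = 65.
x: target moment 65×414 = 26910; current 5·264 + 9·604 + 8·224 + 8·753 + 5·437 = 16757; the accent shape supplies 10153, so x = 10153/30 ≈ 338.43.
y: target moment 65×600 = 39000; current 5·839 + 9·734 + 8·422 + 8·928 + 5·359 = 23396; the accent shape supplies 15604, so y = 15604/30 ≈ 520.13.

(338, 520)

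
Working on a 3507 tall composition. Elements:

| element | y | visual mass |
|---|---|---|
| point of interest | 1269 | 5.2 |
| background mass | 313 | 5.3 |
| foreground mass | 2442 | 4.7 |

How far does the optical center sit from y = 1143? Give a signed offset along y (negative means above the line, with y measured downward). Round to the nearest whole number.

≈ 155

Σw = 5.2 + 5.3 + 4.7 = 15.2.
Σw·y = 5.2·1269 + 5.3·313 + 4.7·2442 = 19735.1, so ȳ = 19735.1/15.2 ≈ 1298.36.
Against y = 1143, that's 1298.36 − 1143 = 155.36.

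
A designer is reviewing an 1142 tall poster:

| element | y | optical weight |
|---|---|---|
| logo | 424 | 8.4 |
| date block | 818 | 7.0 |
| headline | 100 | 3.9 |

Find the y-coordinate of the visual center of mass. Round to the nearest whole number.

Total weight = 8.4 + 7.0 + 3.9 = 19.3.
Σw·y = 8.4·424 + 7.0·818 + 3.9·100 = 9677.6, so ȳ = 9677.6/19.3 ≈ 501.43.

y ≈ 501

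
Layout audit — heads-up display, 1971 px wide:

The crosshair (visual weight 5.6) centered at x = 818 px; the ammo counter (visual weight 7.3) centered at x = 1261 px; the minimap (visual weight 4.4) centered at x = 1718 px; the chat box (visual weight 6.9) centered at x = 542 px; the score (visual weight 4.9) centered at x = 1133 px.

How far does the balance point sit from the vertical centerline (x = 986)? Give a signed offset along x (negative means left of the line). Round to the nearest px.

≈ 67 px

Total weight = 5.6 + 7.3 + 4.4 + 6.9 + 4.9 = 29.1.
x: (5.6·818 + 7.3·1261 + 4.4·1718 + 6.9·542 + 4.9·1133) / 29.1 = 30636.8 / 29.1 ≈ 1052.81
Against x = 986, that's 1052.81 − 986 = 66.81.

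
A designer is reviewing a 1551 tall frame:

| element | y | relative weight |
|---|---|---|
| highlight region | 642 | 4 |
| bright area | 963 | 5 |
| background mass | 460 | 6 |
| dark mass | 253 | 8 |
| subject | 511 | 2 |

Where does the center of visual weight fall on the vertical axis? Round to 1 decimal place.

Total weight = 4 + 5 + 6 + 8 + 2 = 25.
Σw·y = 4·642 + 5·963 + 6·460 + 8·253 + 2·511 = 13189, so ȳ = 13189/25 ≈ 527.56.

y ≈ 527.6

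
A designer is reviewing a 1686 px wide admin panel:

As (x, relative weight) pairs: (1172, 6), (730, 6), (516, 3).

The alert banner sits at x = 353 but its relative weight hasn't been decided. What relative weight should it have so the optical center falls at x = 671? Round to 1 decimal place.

w ≈ 9.1

Fixed elements: Σw = 6 + 6 + 3 = 15, Σw·x = 6·1172 + 6·730 + 3·516 = 12960.
For the centroid to hit 671: (12960 + w·353) / (15 + w) = 671.
So w = (671·15 − 12960)/(353 − 671) = -2895/-318 ≈ 9.10.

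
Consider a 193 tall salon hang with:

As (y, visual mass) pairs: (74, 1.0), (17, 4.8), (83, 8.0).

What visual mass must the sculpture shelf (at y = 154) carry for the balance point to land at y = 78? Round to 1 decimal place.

Fixed elements: Σw = 1.0 + 4.8 + 8.0 = 13.8, Σw·y = 1.0·74 + 4.8·17 + 8.0·83 = 819.6.
For the centroid to hit 78: (819.6 + w·154) / (13.8 + w) = 78.
So w = (78·13.8 − 819.6)/(154 − 78) = 256.8/76 ≈ 3.38.

w ≈ 3.4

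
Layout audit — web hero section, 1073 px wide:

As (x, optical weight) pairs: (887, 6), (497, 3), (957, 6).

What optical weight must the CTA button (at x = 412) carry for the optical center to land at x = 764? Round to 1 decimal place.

w ≈ 3.1

Fixed elements: Σw = 6 + 3 + 6 = 15, Σw·x = 6·887 + 3·497 + 6·957 = 12555.
Set Σw·x/Σw = 764: (12555 + 412w) = 764·(15 + w).
So w = (764·15 − 12555)/(412 − 764) = -1095/-352 ≈ 3.11.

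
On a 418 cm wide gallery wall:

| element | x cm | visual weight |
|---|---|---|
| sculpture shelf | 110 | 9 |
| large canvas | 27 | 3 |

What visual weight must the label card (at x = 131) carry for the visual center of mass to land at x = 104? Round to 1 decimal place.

w ≈ 6.6

Existing Σw = 12 (9 + 3); existing moment 9·110 + 3·27 = 1071.
Set Σw·x/Σw = 104: (1071 + 131w) = 104·(12 + w).
So w = (104·12 − 1071)/(131 − 104) = 177/27 ≈ 6.56.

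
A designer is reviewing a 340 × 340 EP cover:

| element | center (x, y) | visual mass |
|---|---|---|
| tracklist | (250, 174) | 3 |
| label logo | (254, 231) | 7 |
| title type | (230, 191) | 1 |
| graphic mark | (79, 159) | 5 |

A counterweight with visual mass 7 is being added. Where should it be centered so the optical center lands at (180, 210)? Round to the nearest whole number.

After adding the counterweight, total weight = 3 + 7 + 1 + 5 + 7 = 23.
x: need Σw·x = 23·180 = 4140. Existing = 3·250 + 7·254 + 1·230 + 5·79 = 3153. Remainder 987 / 7 ≈ 141.00.
y: need Σw·y = 23·210 = 4830. Existing = 3·174 + 7·231 + 1·191 + 5·159 = 3125. Remainder 1705 / 7 ≈ 243.57.

(141, 244)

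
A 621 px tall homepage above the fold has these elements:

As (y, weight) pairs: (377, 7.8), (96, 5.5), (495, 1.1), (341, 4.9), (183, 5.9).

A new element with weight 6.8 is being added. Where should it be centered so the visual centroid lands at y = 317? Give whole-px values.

With the new element, Σw becomes 7.8 + 5.5 + 1.1 + 4.9 + 5.9 + 6.8 = 32.0.
Along y: (6763.7 + 6.8·y) / 32.0 = 317 (existing moment 7.8·377 + 5.5·96 + 1.1·495 + 4.9·341 + 5.9·183 = 6763.7) ⇒ y = (10144.0 − 6763.7) / 6.8 ≈ 497.10.

y ≈ 497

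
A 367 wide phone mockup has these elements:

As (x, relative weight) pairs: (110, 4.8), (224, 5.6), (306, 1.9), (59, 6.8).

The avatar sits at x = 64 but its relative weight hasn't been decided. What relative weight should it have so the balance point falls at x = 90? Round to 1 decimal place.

w ≈ 40.2

Fixed elements: Σw = 4.8 + 5.6 + 1.9 + 6.8 = 19.1, Σw·x = 4.8·110 + 5.6·224 + 1.9·306 + 6.8·59 = 2765.0.
Set Σw·x/Σw = 90: (2765.0 + 64w) = 90·(19.1 + w).
So w = (90·19.1 − 2765.0)/(64 − 90) = -1046.0/-26 ≈ 40.23.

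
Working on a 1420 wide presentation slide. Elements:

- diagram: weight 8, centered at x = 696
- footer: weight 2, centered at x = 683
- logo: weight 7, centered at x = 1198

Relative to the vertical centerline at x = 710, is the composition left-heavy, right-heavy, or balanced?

Weights sum to 8 + 2 + 7 = 17.
Σw·x = 8·696 + 2·683 + 7·1198 = 15320, so x̄ = 15320/17 ≈ 901.18.
901.2 lies right of the midline 710, so the layout is right-heavy.

right-heavy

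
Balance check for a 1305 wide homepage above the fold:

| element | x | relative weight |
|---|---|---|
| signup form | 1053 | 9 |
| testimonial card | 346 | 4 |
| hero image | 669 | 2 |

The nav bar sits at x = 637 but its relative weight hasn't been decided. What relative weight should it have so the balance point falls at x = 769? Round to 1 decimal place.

Fixed elements: Σw = 9 + 4 + 2 = 15, Σw·x = 9·1053 + 4·346 + 2·669 = 12199.
Set Σw·x/Σw = 769: (12199 + 637w) = 769·(15 + w).
Rearranging, w·(637 − 769) = 769·15 − 12199 = -664, so w ≈ -664/-132 = 5.03.

w ≈ 5.0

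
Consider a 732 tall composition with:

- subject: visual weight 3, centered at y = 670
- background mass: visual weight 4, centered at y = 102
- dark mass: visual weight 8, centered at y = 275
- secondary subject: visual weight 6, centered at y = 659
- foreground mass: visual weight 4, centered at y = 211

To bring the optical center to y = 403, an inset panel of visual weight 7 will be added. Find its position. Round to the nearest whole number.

After adding the inset panel, total weight = 3 + 4 + 8 + 6 + 4 + 7 = 32.
y: need Σw·y = 32·403 = 12896. Existing = 3·670 + 4·102 + 8·275 + 6·659 + 4·211 = 9416. Remainder 3480 / 7 ≈ 497.14.

y ≈ 497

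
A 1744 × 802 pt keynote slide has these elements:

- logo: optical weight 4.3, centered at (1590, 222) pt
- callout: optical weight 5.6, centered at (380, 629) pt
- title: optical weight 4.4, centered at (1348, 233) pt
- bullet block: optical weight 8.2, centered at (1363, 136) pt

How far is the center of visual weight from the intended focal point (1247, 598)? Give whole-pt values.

Total weight = 4.3 + 5.6 + 4.4 + 8.2 = 22.5.
x-moment: 4.3·1590 + 5.6·380 + 4.4·1348 + 8.2·1363 = 26072.8; centroid 26072.8/22.5 ≈ 1158.79.
y-moment: 4.3·222 + 5.6·629 + 4.4·233 + 8.2·136 = 6617.4; centroid 6617.4/22.5 ≈ 294.11.
From (1247, 598): dx = -88.21, dy = -303.89, so the distance is √(dx²+dy²) ≈ 316.44.

≈ 316 pt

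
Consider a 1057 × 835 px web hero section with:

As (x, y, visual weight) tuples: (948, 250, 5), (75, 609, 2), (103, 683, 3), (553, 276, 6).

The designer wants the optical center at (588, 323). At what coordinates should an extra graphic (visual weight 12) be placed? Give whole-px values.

New total weight: (5 + 2 + 3 + 6) + 12 = 28.
x: need Σw·x = 28·588 = 16464. Existing = 5·948 + 2·75 + 3·103 + 6·553 = 8517. Remainder 7947 / 12 ≈ 662.25.
y: need Σw·y = 28·323 = 9044. Existing = 5·250 + 2·609 + 3·683 + 6·276 = 6173. Remainder 2871 / 12 ≈ 239.25.

(662, 239)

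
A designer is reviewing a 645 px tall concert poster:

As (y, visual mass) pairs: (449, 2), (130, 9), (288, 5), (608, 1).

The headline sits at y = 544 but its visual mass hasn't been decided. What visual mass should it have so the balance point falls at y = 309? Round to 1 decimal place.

Fixed elements: Σw = 2 + 9 + 5 + 1 = 17, Σw·y = 2·449 + 9·130 + 5·288 + 1·608 = 4116.
For the centroid to hit 309: (4116 + w·544) / (17 + w) = 309.
Solving: w = (309·17 − 4116) / (544 − 309) = 1137 / 235 ≈ 4.84.

w ≈ 4.8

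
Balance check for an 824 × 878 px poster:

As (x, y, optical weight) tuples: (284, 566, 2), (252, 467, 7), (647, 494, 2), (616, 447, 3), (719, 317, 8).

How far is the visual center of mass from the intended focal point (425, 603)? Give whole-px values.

Σw = 2 + 7 + 2 + 3 + 8 = 22.
x-moment: 2·284 + 7·252 + 2·647 + 3·616 + 8·719 = 11226; centroid 11226/22 ≈ 510.27.
y-moment: 2·566 + 7·467 + 2·494 + 3·447 + 8·317 = 9266; centroid 9266/22 ≈ 421.18.
Relative to (425, 603): Δ = (85.27, -181.82); |Δ| = √(85.27² + -181.82²) ≈ 200.82.

≈ 201 px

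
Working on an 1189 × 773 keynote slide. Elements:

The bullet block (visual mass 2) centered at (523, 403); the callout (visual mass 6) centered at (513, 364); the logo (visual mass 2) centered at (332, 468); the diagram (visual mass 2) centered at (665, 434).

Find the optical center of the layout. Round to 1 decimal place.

(509.8, 399.5)

Σw = 2 + 6 + 2 + 2 = 12.
Σw·x = 2·523 + 6·513 + 2·332 + 2·665 = 6118, so x̄ = 6118/12 ≈ 509.83.
Σw·y = 2·403 + 6·364 + 2·468 + 2·434 = 4794, so ȳ = 4794/12 ≈ 399.50.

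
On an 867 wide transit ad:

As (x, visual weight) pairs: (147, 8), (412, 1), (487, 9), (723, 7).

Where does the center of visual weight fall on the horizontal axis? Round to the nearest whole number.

Weights sum to 8 + 1 + 9 + 7 = 25.
x: (8·147 + 1·412 + 9·487 + 7·723) / 25 = 11032 / 25 ≈ 441.28

x ≈ 441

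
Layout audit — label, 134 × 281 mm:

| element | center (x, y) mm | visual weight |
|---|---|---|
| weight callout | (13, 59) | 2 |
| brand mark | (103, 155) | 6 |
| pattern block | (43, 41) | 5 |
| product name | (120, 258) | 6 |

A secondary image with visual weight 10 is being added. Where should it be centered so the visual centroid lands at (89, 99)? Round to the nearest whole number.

(100, 7)

With the secondary image, Σw becomes 2 + 6 + 5 + 6 + 10 = 29.
x: need Σw·x = 29·89 = 2581. Existing = 2·13 + 6·103 + 5·43 + 6·120 = 1579. Remainder 1002 / 10 ≈ 100.20.
y: need Σw·y = 29·99 = 2871. Existing = 2·59 + 6·155 + 5·41 + 6·258 = 2801. Remainder 70 / 10 ≈ 7.00.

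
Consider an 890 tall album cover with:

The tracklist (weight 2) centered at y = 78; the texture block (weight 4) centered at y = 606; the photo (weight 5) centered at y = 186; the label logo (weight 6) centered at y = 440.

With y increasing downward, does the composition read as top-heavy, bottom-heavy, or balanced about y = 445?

Total weight = 2 + 4 + 5 + 6 = 17.
y-moment: 2·78 + 4·606 + 5·186 + 6·440 = 6150; centroid 6150/17 ≈ 361.76.
361.8 lies above (smaller y than) the midline 445, so the layout is top-heavy.

top-heavy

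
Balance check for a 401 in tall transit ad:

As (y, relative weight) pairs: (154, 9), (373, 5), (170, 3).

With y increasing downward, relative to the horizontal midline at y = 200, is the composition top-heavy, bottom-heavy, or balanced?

bottom-heavy

Σw = 9 + 5 + 3 = 17.
y-moment: 9·154 + 5·373 + 3·170 = 3761; centroid 3761/17 ≈ 221.24.
221.2 vs midline 200 → bottom-heavy.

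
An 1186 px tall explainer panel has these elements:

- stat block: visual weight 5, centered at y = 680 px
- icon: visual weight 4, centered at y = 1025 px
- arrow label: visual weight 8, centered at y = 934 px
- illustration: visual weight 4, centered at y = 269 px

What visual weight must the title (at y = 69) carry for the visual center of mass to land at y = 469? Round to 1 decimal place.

w ≈ 15.5

Fixed elements: Σw = 5 + 4 + 8 + 4 = 21, Σw·y = 5·680 + 4·1025 + 8·934 + 4·269 = 16048.
For the centroid to hit 469: (16048 + w·69) / (21 + w) = 469.
Solving: w = (469·21 − 16048) / (69 − 469) = -6199 / -400 ≈ 15.50.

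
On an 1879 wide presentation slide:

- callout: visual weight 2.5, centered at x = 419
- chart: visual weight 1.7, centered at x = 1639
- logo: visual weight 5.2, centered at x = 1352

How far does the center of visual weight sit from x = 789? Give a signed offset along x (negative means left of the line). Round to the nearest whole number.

Weights sum to 2.5 + 1.7 + 5.2 = 9.4.
x: (2.5·419 + 1.7·1639 + 5.2·1352) / 9.4 = 10864.2 / 9.4 ≈ 1155.77
Against x = 789, that's 1155.77 − 789 = 366.77.

≈ 367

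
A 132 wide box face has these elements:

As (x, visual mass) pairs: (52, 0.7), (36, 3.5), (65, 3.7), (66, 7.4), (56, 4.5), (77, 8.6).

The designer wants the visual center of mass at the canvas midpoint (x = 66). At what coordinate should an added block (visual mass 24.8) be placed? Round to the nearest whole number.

x ≈ 69

New total weight: (0.7 + 3.5 + 3.7 + 7.4 + 4.5 + 8.6) + 24.8 = 53.2.
x: need Σw·x = 53.2·66 = 3511.2. Existing = 0.7·52 + 3.5·36 + 3.7·65 + 7.4·66 + 4.5·56 + 8.6·77 = 1805.5. Remainder 1705.7 / 24.8 ≈ 68.78.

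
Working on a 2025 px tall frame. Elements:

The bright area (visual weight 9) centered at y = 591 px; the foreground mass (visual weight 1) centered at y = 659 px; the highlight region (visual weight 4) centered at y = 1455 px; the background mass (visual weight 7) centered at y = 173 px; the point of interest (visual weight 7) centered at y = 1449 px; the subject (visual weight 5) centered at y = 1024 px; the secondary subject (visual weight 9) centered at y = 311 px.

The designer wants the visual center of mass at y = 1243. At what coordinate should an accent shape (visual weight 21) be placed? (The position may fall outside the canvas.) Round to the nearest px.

y ≈ 2249

New total weight: (9 + 1 + 4 + 7 + 7 + 5 + 9) + 21 = 63.
y: target moment 63×1243 = 78309; current 9·591 + 1·659 + 4·1455 + 7·173 + 7·1449 + 5·1024 + 9·311 = 31071; the accent shape supplies 47238, so y = 47238/21 ≈ 2249.43.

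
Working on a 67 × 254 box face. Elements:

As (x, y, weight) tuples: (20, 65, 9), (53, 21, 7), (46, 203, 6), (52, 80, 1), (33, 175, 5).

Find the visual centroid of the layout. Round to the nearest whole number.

(37, 104)

Total weight = 9 + 7 + 6 + 1 + 5 = 28.
Σw·x = 9·20 + 7·53 + 6·46 + 1·52 + 5·33 = 1044, so x̄ = 1044/28 ≈ 37.29.
Σw·y = 9·65 + 7·21 + 6·203 + 1·80 + 5·175 = 2905, so ȳ = 2905/28 ≈ 103.75.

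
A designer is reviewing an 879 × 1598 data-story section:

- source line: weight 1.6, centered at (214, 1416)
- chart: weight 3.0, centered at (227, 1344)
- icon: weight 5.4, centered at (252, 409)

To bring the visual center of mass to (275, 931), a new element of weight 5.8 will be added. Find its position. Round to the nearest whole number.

(338, 1070)

New total weight: (1.6 + 3.0 + 5.4) + 5.8 = 15.8.
x: need Σw·x = 15.8·275 = 4345.0. Existing = 1.6·214 + 3.0·227 + 5.4·252 = 2384.2. Remainder 1960.8 / 5.8 ≈ 338.07.
y: need Σw·y = 15.8·931 = 14709.8. Existing = 1.6·1416 + 3.0·1344 + 5.4·409 = 8506.2. Remainder 6203.6 / 5.8 ≈ 1069.59.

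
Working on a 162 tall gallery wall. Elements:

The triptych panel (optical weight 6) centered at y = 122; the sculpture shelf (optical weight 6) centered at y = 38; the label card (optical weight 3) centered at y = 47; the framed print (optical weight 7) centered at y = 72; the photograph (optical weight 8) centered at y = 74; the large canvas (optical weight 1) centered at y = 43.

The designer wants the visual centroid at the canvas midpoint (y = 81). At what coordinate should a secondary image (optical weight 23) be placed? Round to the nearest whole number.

y ≈ 93

With the secondary image, Σw becomes 6 + 6 + 3 + 7 + 8 + 1 + 23 = 54.
y: target moment 54×81 = 4374; current 6·122 + 6·38 + 3·47 + 7·72 + 8·74 + 1·43 = 2240; the secondary image supplies 2134, so y = 2134/23 ≈ 92.78.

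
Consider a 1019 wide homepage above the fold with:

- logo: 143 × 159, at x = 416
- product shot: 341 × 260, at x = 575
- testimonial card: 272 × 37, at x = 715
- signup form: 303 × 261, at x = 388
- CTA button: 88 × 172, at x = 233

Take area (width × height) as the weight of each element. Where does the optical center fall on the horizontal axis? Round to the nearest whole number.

x ≈ 472

Taking area as weight: logo 143·159 = 22737, product shot 341·260 = 88660, testimonial card 272·37 = 10064, signup form 303·261 = 79083, CTA button 88·172 = 15136. Sum 215680.
Σw·x = 22737·416 + 88660·575 + 10064·715 + 79083·388 + 15136·233 = 101844744, so x̄ = 101844744/215680 ≈ 472.20.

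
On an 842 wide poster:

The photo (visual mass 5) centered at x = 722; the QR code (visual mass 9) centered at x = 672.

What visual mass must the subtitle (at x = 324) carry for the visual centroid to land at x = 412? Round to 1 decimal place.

Known weights sum to 5 + 9 = 14; their moment is 5·722 + 9·672 = 9658.
For the centroid to hit 412: (9658 + w·324) / (14 + w) = 412.
So w = (412·14 − 9658)/(324 − 412) = -3890/-88 ≈ 44.20.

w ≈ 44.2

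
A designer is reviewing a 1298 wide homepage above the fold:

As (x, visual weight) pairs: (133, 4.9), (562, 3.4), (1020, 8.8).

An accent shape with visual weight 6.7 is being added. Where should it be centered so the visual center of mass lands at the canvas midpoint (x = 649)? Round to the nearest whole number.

After adding the accent shape, total weight = 4.9 + 3.4 + 8.8 + 6.7 = 23.8.
x: need Σw·x = 23.8·649 = 15446.2. Existing = 4.9·133 + 3.4·562 + 8.8·1020 = 11538.5. Remainder 3907.7 / 6.7 ≈ 583.24.

x ≈ 583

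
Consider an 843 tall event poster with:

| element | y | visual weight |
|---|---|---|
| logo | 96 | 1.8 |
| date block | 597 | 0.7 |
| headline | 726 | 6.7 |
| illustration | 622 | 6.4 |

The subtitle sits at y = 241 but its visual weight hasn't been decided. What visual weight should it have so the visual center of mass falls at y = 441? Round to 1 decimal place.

Fixed elements: Σw = 1.8 + 0.7 + 6.7 + 6.4 = 15.6, Σw·y = 1.8·96 + 0.7·597 + 6.7·726 + 6.4·622 = 9435.7.
Balance at y = 441 requires (9435.7 + w·241) / (15.6 + w) = 441.
Rearranging, w·(241 − 441) = 441·15.6 − 9435.7 = -2556.1, so w ≈ -2556.1/-200 = 12.78.

w ≈ 12.8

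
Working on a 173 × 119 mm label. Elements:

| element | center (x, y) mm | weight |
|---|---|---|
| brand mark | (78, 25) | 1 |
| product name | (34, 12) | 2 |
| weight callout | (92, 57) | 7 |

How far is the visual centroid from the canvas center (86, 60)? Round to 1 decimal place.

≈ 16.7 mm

Weights sum to 1 + 2 + 7 = 10.
x-moment: 1·78 + 2·34 + 7·92 = 790; centroid 790/10 ≈ 79.00.
y-moment: 1·25 + 2·12 + 7·57 = 448; centroid 448/10 ≈ 44.80.
From (86, 60): dx = -7.00, dy = -15.20, so the distance is √(dx²+dy²) ≈ 16.73.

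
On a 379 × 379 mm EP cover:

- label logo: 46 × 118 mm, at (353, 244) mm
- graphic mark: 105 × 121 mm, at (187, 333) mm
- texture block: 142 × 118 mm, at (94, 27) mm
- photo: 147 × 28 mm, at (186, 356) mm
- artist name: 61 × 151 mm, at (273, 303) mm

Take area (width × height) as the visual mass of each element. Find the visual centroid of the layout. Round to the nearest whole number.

Areas → weights: label logo 46·118 = 5428, graphic mark 105·121 = 12705, texture block 142·118 = 16756, photo 147·28 = 4116, artist name 61·151 = 9211; Σw = 48216.
Σw·x = 5428·353 + 12705·187 + 16756·94 + 4116·186 + 9211·273 = 9147162, so x̄ = 9147162/48216 ≈ 189.71.
Σw·y = 5428·244 + 12705·333 + 16756·27 + 4116·356 + 9211·303 = 10263838, so ȳ = 10263838/48216 ≈ 212.87.

(190, 213)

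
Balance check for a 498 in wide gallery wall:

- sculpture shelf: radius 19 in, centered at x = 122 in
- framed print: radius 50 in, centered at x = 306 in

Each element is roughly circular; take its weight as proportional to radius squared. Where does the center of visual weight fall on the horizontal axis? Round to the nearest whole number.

Weights ∝ r²: sculpture shelf 19² = 361, framed print 50² = 2500; Σw = 2861.
x-moment: 361·122 + 2500·306 = 809042; centroid 809042/2861 ≈ 282.78.

x ≈ 283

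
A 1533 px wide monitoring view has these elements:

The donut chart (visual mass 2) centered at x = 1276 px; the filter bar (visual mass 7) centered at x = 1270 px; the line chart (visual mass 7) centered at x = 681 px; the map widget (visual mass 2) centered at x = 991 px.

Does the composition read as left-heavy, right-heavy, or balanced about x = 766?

Total weight = 2 + 7 + 7 + 2 = 18.
x: (2·1276 + 7·1270 + 7·681 + 2·991) / 18 = 18191 / 18 ≈ 1010.61
1010.6 vs midline 766 → right-heavy.

right-heavy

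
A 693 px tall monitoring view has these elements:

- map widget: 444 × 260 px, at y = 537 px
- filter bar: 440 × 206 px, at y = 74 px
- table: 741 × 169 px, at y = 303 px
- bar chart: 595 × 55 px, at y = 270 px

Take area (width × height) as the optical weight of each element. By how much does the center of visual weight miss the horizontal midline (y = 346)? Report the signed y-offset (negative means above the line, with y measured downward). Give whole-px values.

≈ -29 px

Areas: map widget 444·260 = 115440, filter bar 440·206 = 90640, table 741·169 = 125229, bar chart 595·55 = 32725. Total weight = 364034.
y-moment: 115440·537 + 90640·74 + 125229·303 + 32725·270 = 115478777; centroid 115478777/364034 ≈ 317.22.
Difference: 317.22 − 346 ≈ -28.78.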